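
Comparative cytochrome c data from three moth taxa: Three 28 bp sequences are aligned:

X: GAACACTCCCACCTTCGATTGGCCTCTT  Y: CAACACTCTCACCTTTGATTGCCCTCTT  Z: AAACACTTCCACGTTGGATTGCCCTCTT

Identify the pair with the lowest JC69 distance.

X and Y

X–Y: 4/28 differ, p = 0.143, d = 0.158.
X–Z: 5/28 differ, p = 0.179, d = 0.204.
Y–Z: 5/28 differ, p = 0.179, d = 0.204.
The smallest distance is between X and Y.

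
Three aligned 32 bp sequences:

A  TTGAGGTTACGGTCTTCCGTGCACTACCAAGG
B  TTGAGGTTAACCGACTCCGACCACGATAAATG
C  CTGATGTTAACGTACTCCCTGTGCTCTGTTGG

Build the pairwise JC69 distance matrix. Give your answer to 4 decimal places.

d(A,B) = 0.5199, d(A,C) = 0.6566, d(B,C) = 0.7356

A–B: 12/32 sites differ → p = 0.375, d = −0.75 ln(1 − 0.5) = 0.519860 ≈ 0.5199.
A–C: 14/32 sites differ → p = 0.4375, d = −0.75 ln(1 − 0.583333) = 0.656601 ≈ 0.6566.
B–C: 15/32 sites differ → p = 0.46875, d = −0.75 ln(1 − 0.625) = 0.735622 ≈ 0.7356.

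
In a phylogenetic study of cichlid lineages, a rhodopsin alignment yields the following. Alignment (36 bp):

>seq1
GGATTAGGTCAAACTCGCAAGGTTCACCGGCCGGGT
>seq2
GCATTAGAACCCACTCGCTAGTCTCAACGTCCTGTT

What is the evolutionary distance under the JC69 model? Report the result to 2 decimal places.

The sequences differ at 12 of 36 sites, so p = 12/36 ≈ 0.333333.
d = −(3/4) ln(1 − 4p/3) = −0.75 ln(1 − 0.444444) = −0.75 ln(0.555556)
  = −0.75 × (-0.587786) = 0.440840 substitutions/site.

0.44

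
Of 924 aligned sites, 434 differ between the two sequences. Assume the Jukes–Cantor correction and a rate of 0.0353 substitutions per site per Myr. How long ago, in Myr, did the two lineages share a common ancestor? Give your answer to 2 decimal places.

10.46

p = 434/924 ≈ 0.469697.
d = −(3/4) ln(1 − 4p/3) = −0.75 ln(1 − 0.626263) = −0.75 ln(0.373737)
  = −0.75 × (-0.984203) = 0.738152 substitutions/site.
Under a molecular clock d = 2μt, so t = d/(2μ) = 0.738152 / (2 × 0.0353) = 10.46 Myr.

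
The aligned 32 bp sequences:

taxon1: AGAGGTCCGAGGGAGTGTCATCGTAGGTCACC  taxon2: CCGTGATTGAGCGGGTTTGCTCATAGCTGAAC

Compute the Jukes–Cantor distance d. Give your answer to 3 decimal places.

0.824

The sequences differ at 16 of 32 sites, so p = 16/32 = 0.5.
d = −(3/4) ln(1 − 4p/3) = −0.75 ln(1 − 0.666667) = −0.75 ln(0.333333)
  = −0.75 × (-1.098613) = 0.823960 substitutions/site.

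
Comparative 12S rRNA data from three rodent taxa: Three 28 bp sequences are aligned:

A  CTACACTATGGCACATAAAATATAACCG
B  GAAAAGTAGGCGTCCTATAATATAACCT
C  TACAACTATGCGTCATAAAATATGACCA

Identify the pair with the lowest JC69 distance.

A–B: 11/28 differ, p = 0.393, d = 0.556.
A–C: 9/28 differ, p = 0.321, d = 0.420.
B–C: 8/28 differ, p = 0.286, d = 0.360.
The smallest distance is between B and C.

B and C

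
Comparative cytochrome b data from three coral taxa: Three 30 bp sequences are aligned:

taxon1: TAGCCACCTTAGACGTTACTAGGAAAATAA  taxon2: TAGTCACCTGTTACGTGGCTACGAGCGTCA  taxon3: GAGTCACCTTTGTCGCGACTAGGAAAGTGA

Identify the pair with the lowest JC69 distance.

taxon1 and taxon3

taxon1–taxon2: 11/30 differ, p = 0.367, d = 0.503.
taxon1–taxon3: 8/30 differ, p = 0.267, d = 0.330.
taxon2–taxon3: 10/30 differ, p = 0.333, d = 0.441.
The smallest distance is between taxon1 and taxon3.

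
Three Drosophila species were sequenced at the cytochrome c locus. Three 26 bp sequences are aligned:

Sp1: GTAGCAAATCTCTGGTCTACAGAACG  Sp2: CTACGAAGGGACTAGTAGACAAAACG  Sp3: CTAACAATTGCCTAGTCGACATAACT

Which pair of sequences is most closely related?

Sp2 and Sp3

Sp1–Sp2: 11/26 differ, p = 0.423, d = 0.623.
Sp1–Sp3: 9/26 differ, p = 0.346, d = 0.464.
Sp2–Sp3: 8/26 differ, p = 0.308, d = 0.396.
The smallest distance is between Sp2 and Sp3.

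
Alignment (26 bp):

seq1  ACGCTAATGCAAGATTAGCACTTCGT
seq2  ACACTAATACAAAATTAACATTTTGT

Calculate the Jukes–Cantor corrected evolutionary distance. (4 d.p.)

0.2758

The sequences differ at 6 of 26 sites (3, 9, 13, 18, 21, 24), so p = 6/26 ≈ 0.230769.
d = −(3/4) ln(1 − 4p/3) = −0.75 ln(1 − 0.307692) = −0.75 ln(0.692308)
  = −0.75 × (-0.367724) = 0.275793 substitutions/site.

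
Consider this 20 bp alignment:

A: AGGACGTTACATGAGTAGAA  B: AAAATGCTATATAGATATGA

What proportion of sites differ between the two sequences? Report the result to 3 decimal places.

0.500

The sequences differ at 10 of 20 positions (sites 2, 3, 5, 7, 10, 13, 14, 15, 18, 19).
p = 10/20 = 0.500.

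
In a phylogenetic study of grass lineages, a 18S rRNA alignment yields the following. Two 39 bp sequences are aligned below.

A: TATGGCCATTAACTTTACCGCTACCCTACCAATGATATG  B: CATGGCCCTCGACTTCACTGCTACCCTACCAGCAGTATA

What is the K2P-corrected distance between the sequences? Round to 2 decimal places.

Of 39 sites, 10 differences are transitions and 1 are transversions, so P = 10/39 ≈ 0.25641 and Q = 1/39 ≈ 0.025641.
Under the Kimura two-parameter model, d = −½ ln(1 − 2P − Q) − ¼ ln(1 − 2Q).
1 − 2P − Q = 0.461539, giving −½ ln(0.461539) = 0.386594.
1 − 2Q = 0.948718, giving −¼ ln(0.948718) = 0.013161.
d = 0.386594 + 0.013161 = 0.399755.

0.40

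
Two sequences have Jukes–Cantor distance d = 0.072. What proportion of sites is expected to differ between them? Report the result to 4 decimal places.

p = (3/4)(1 − e^(−4d/3)) = 0.75 × (1 − e^(-0.096)) = 0.75 × (1 − 0.908464) = 0.068652.

0.0687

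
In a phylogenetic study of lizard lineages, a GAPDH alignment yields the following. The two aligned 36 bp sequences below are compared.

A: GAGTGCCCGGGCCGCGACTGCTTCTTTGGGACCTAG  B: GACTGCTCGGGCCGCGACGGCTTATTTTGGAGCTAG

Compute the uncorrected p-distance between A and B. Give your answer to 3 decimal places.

0.167

The sequences differ at 6 of 36 positions (sites 3, 7, 19, 24, 28, 32).
p = 6/36 = 0.166666… ≈ 0.167 (to 3 d.p.).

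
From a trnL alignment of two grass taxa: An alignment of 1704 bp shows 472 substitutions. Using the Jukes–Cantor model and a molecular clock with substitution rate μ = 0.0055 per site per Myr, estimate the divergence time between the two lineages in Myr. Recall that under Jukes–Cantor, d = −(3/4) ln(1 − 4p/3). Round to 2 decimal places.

p = 472/1704 ≈ 0.276995.
d = −(3/4) ln(1 − 4p/3) = −0.75 ln(1 − 0.369327) = −0.75 ln(0.630673)
  = −0.75 × (-0.460968) = 0.345726 substitutions/site.
Under a molecular clock d = 2μt, so t = d/(2μ) = 0.345726 / (2 × 0.0055) = 31.43 Myr.

31.43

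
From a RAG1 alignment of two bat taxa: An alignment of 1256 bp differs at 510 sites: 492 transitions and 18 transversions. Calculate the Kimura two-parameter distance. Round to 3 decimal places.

P = 492/1256 ≈ 0.39172 and Q = 18/1256 ≈ 0.014331.
Under the Kimura two-parameter model, d = −½ ln(1 − 2P − Q) − ¼ ln(1 − 2Q).
1 − 2P − Q = 0.202229, giving −½ ln(0.202229) = 0.799177.
1 − 2Q = 0.971338, giving −¼ ln(0.971338) = 0.007270.
d = 0.799177 + 0.007270 = 0.806447.

0.806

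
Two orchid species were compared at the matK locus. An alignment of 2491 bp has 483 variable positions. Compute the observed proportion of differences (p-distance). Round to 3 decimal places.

0.194

p = 483/2491 = 0.193898… ≈ 0.194 (to 3 d.p.).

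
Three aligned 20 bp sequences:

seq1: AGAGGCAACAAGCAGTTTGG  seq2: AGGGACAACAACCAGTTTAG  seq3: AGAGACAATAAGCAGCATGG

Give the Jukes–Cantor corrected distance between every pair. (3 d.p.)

d(seq1,seq2) = 0.233, d(seq1,seq3) = 0.233, d(seq2,seq3) = 0.383

seq1–seq2: 4/20 sites differ → p = 0.2, d = −0.75 ln(1 − 0.266667) = 0.232617 ≈ 0.233.
seq1–seq3: 4/20 sites differ → p = 0.2, d = −0.75 ln(1 − 0.266667) = 0.232617 ≈ 0.233.
seq2–seq3: 6/20 sites differ → p = 0.3, d = −0.75 ln(1 − 0.4) = 0.383119 ≈ 0.383.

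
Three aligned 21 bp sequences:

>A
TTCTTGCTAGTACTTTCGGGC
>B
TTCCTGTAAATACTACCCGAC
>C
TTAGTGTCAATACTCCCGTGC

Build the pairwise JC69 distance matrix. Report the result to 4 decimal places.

A–B: 8/21 sites differ → p ≈ 0.380952, d = −0.75 ln(1 − 0.507936) = 0.531860 ≈ 0.5319.
A–C: 8/21 sites differ → p ≈ 0.380952, d = −0.75 ln(1 − 0.507936) = 0.531860 ≈ 0.5319.
B–C: 7/21 sites differ → p ≈ 0.333333, d = −0.75 ln(1 − 0.444444) = 0.440839 ≈ 0.4408.

d(A,B) = 0.5319, d(A,C) = 0.5319, d(B,C) = 0.4408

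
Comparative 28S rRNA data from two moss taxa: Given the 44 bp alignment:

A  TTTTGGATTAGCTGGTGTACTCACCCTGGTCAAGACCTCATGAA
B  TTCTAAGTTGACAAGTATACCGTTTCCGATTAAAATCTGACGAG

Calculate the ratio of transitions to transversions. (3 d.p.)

Transitions are A↔G and C↔T; transversions are all other mismatches.
Transitions: 18. Transversions: 4.
R = 18/4 = 4.500.

4.500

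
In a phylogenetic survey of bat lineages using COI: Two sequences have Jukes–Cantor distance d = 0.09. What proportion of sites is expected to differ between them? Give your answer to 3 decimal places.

p = (3/4)(1 − e^(−4d/3)) = 0.75 × (1 − e^(-0.12)) = 0.75 × (1 − 0.886920) = 0.084810.

0.085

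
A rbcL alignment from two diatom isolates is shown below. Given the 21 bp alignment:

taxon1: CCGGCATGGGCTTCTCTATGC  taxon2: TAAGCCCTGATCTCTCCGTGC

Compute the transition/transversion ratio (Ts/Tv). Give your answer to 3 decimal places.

2.667

Transitions are A↔G and C↔T; transversions are all other mismatches.
Transitions: 8. Transversions: 3.
R = 8/3 = 2.666666… ≈ 2.667 (to 3 d.p.).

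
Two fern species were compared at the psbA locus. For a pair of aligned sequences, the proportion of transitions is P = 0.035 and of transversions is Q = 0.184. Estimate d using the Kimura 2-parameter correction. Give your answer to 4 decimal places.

Under the Kimura two-parameter model, d = −½ ln(1 − 2P − Q) − ¼ ln(1 − 2Q).
1 − 2P − Q = 0.746, giving −½ ln(0.746) = 0.146515.
1 − 2Q = 0.632, giving −¼ ln(0.632) = 0.114716.
d = 0.146515 + 0.114716 = 0.261231.

0.2612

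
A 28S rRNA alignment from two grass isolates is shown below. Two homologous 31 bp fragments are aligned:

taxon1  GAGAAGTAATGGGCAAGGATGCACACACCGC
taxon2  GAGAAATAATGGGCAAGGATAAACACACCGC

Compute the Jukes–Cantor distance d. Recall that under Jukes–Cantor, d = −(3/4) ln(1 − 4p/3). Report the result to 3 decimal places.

0.104

The sequences differ at 3 of 31 sites (6, 21, 22), so p = 3/31 ≈ 0.096774.
d = −(3/4) ln(1 − 4p/3) = −0.75 ln(1 − 0.129032) = −0.75 ln(0.870968)
  = −0.75 × (-0.138150) = 0.103613 substitutions/site.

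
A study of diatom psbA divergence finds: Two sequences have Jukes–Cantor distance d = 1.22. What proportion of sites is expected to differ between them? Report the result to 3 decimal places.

p = (3/4)(1 − e^(−4d/3)) = 0.75 × (1 − e^(-1.626667)) = 0.75 × (1 − 0.196584) = 0.602562.

0.603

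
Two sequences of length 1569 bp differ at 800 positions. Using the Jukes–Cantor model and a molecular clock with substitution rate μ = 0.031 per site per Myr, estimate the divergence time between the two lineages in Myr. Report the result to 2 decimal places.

13.78

p = 800/1569 ≈ 0.509879.
d = −(3/4) ln(1 − 4p/3) = −0.75 ln(1 − 0.679839) = −0.75 ln(0.320161)
  = −0.75 × (-1.138931) = 0.854198 substitutions/site.
Under a molecular clock d = 2μt, so t = d/(2μ) = 0.854198 / (2 × 0.031) = 13.78 Myr.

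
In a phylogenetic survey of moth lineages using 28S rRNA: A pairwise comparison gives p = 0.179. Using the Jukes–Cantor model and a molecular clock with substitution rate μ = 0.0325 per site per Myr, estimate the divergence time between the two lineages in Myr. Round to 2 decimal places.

3.15

d = −(3/4) ln(1 − 4p/3) = −0.75 ln(1 − 0.238667) = −0.75 ln(0.761333)
  = −0.75 × (-0.272684) = 0.204513 substitutions/site.
Under a molecular clock d = 2μt, so t = d/(2μ) = 0.204513 / (2 × 0.0325) = 3.15 Myr.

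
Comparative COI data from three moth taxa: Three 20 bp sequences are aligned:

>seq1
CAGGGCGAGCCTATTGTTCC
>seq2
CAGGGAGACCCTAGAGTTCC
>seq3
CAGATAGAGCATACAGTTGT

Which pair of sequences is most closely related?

seq1 and seq2

seq1–seq2: 4/20 differ, p = 0.200, d = 0.233.
seq1–seq3: 8/20 differ, p = 0.400, d = 0.572.
seq2–seq3: 7/20 differ, p = 0.350, d = 0.471.
The smallest distance is between seq1 and seq2.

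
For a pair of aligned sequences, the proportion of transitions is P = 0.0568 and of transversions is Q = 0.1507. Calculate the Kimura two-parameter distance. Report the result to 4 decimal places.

Under the Kimura two-parameter model, d = −½ ln(1 − 2P − Q) − ¼ ln(1 − 2Q).
1 − 2P − Q = 0.7357, giving −½ ln(0.7357) = 0.153466.
1 − 2Q = 0.6986, giving −¼ ln(0.6986) = 0.089669.
d = 0.153466 + 0.089669 = 0.243135.

0.2431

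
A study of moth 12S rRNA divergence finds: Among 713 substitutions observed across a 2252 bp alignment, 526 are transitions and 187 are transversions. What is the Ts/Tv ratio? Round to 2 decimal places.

2.81

R = 526/187 = 2.812834… ≈ 2.81 (to 2 d.p.).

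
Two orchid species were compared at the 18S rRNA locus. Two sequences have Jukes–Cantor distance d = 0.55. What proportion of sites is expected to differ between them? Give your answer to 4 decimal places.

0.3898

p = (3/4)(1 − e^(−4d/3)) = 0.75 × (1 − e^(-0.733333)) = 0.75 × (1 − 0.480305) = 0.389771.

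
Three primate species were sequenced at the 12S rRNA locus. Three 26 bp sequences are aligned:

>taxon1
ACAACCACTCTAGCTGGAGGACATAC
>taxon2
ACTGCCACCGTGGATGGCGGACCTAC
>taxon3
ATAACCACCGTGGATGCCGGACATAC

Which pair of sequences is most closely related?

taxon2 and taxon3

taxon1–taxon2: 8/26 differ, p = 0.308, d = 0.396.
taxon1–taxon3: 7/26 differ, p = 0.269, d = 0.334.
taxon2–taxon3: 5/26 differ, p = 0.192, d = 0.222.
The smallest distance is between taxon2 and taxon3.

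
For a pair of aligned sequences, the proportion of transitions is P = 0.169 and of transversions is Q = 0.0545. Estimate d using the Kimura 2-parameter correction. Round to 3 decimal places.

0.278

Under the Kimura two-parameter model, d = −½ ln(1 − 2P − Q) − ¼ ln(1 − 2Q).
1 − 2P − Q = 0.6075, giving −½ ln(0.6075) = 0.249202.
1 − 2Q = 0.891, giving −¼ ln(0.891) = 0.028853.
d = 0.249202 + 0.028853 = 0.278055.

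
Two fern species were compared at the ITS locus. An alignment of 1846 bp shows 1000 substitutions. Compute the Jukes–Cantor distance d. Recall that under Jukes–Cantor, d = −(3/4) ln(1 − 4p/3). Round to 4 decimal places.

p = 1000/1846 ≈ 0.541712.
d = −(3/4) ln(1 − 4p/3) = −0.75 ln(1 − 0.722283) = −0.75 ln(0.277717)
  = −0.75 × (-1.281153) = 0.960865 substitutions/site.

0.9609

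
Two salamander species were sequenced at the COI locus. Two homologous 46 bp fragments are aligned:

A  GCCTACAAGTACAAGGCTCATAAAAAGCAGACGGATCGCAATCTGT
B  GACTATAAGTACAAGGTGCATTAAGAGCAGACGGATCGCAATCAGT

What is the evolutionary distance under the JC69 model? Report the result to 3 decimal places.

0.170

The sequences differ at 7 of 46 sites (2, 6, 17, 18, 22, 25, 44), so p = 7/46 ≈ 0.152174.
d = −(3/4) ln(1 − 4p/3) = −0.75 ln(1 − 0.202899) = −0.75 ln(0.797101)
  = −0.75 × (-0.226774) = 0.170081 substitutions/site.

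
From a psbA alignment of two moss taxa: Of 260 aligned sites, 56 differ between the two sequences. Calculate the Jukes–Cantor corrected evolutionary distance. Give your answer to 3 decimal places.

0.254

p = 56/260 ≈ 0.215385.
d = −(3/4) ln(1 − 4p/3) = −0.75 ln(1 − 0.28718) = −0.75 ln(0.71282)
  = −0.75 × (-0.338526) = 0.253895 substitutions/site.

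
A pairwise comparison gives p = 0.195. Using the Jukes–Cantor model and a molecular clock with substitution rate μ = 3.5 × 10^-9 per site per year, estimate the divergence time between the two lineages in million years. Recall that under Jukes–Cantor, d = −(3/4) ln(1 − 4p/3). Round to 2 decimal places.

d = −(3/4) ln(1 − 4p/3) = −0.75 ln(1 − 0.26) = −0.75 ln(0.74)
  = −0.75 × (-0.301105) = 0.225829 substitutions/site.
Under a molecular clock d = 2μt, so t = d/(2μ) = 0.225829 / (2 × 3.5 × 10^-9) = 32.26 million years.

32.26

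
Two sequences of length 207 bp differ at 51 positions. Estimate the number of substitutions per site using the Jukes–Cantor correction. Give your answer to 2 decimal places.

p = 51/207 ≈ 0.246377.
d = −(3/4) ln(1 − 4p/3) = −0.75 ln(1 − 0.328503) = −0.75 ln(0.671497)
  = −0.75 × (-0.398246) = 0.298685 substitutions/site.

0.30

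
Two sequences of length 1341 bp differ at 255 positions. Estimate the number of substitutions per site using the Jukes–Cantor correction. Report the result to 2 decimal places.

p = 255/1341 ≈ 0.190157.
d = −(3/4) ln(1 − 4p/3) = −0.75 ln(1 − 0.253543) = −0.75 ln(0.746457)
  = −0.75 × (-0.292417) = 0.219313 substitutions/site.

0.22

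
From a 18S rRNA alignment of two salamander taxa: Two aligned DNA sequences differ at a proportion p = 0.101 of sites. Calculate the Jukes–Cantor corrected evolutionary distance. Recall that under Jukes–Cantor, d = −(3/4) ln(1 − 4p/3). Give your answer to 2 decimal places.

0.11

d = −(3/4) ln(1 − 4p/3) = −0.75 ln(1 − 0.134667) = −0.75 ln(0.865333)
  = −0.75 × (-0.144641) = 0.108481 substitutions/site.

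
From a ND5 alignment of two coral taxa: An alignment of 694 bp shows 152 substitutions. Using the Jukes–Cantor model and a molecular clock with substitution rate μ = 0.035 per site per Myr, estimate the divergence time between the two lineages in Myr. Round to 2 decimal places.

3.70

p = 152/694 ≈ 0.21902.
d = −(3/4) ln(1 − 4p/3) = −0.75 ln(1 − 0.292027) = −0.75 ln(0.707973)
  = −0.75 × (-0.345349) = 0.259012 substitutions/site.
Under a molecular clock d = 2μt, so t = d/(2μ) = 0.259012 / (2 × 0.035) = 3.70 Myr.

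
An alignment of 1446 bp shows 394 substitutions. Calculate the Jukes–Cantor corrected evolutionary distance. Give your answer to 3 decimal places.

p = 394/1446 ≈ 0.272476.
d = −(3/4) ln(1 − 4p/3) = −0.75 ln(1 − 0.363301) = −0.75 ln(0.636699)
  = −0.75 × (-0.451458) = 0.338594 substitutions/site.

0.339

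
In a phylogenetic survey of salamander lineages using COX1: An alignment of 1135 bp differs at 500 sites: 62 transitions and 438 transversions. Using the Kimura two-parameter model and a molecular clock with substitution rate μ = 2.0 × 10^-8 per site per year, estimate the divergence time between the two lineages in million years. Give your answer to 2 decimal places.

P = 62/1135 ≈ 0.054626 and Q = 438/1135 ≈ 0.385903.
Under the Kimura two-parameter model, d = −½ ln(1 − 2P − Q) − ¼ ln(1 − 2Q).
1 − 2P − Q = 0.504845, giving −½ ln(0.504845) = 0.341752.
1 − 2Q = 0.228194, giving −¼ ln(0.228194) = 0.369390.
d = 0.341752 + 0.369390 = 0.711142.
Under a molecular clock d = 2μt, so t = d/(2μ) = 0.711142 / (2 × 2.0 × 10^-8) = 17.78 million years.

17.78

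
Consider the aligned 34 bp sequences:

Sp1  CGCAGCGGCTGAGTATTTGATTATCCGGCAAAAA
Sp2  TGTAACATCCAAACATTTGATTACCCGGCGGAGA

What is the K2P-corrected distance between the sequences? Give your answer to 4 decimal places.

0.6797

Of 34 sites, 12 differences are transitions and 1 are transversions, so P = 12/34 ≈ 0.352941 and Q = 1/34 ≈ 0.029412.
Under the Kimura two-parameter model, d = −½ ln(1 − 2P − Q) − ¼ ln(1 − 2Q).
1 − 2P − Q = 0.264706, giving −½ ln(0.264706) = 0.664568.
1 − 2Q = 0.941176, giving −¼ ln(0.941176) = 0.015156.
d = 0.664568 + 0.015156 = 0.679724.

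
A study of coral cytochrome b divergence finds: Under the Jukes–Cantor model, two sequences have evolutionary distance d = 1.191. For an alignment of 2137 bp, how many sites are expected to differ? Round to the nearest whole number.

1275

Invert JC69: p = (3/4)(1 − e^(−4d/3)) = 0.75 × (1 − e^(-1.588)) = 0.75 × (1 − 0.204334) = 0.596750.
Expected differing sites = pL ≈ 0.596750 × 2137 = 1275.25475 ≈ 1275.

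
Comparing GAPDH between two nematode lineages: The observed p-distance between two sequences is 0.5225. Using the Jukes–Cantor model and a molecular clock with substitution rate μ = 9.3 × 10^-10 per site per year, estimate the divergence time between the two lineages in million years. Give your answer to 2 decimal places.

d = −(3/4) ln(1 − 4p/3) = −0.75 ln(1 − 0.696667) = −0.75 ln(0.303333)
  = −0.75 × (-1.192924) = 0.894693 substitutions/site.
Under a molecular clock d = 2μt, so t = d/(2μ) = 0.894693 / (2 × 9.3 × 10^-10) = 481.02 million years.

481.02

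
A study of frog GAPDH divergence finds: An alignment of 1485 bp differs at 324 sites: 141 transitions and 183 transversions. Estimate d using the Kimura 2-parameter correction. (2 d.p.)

P = 141/1485 ≈ 0.094949 and Q = 183/1485 ≈ 0.123232.
Under the Kimura two-parameter model, d = −½ ln(1 − 2P − Q) − ¼ ln(1 − 2Q).
1 − 2P − Q = 0.68687, giving −½ ln(0.68687) = 0.187805.
1 − 2Q = 0.753536, giving −¼ ln(0.753536) = 0.070745.
d = 0.187805 + 0.070745 = 0.258550.

0.26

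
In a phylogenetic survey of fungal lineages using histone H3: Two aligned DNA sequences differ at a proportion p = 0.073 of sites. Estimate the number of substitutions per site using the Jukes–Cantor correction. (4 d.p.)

d = −(3/4) ln(1 − 4p/3) = −0.75 ln(1 − 0.097333) = −0.75 ln(0.902667)
  = −0.75 × (-0.102402) = 0.076802 substitutions/site.

0.0768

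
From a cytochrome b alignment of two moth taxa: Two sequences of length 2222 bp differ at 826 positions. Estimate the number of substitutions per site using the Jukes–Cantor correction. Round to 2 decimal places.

0.51

p = 826/2222 ≈ 0.371737.
d = −(3/4) ln(1 − 4p/3) = −0.75 ln(1 − 0.495649) = −0.75 ln(0.504351)
  = −0.75 × (-0.684483) = 0.513362 substitutions/site.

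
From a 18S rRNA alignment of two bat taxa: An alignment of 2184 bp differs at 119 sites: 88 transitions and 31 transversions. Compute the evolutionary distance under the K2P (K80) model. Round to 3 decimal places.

0.057

P = 88/2184 ≈ 0.040293 and Q = 31/2184 ≈ 0.014194.
Under the Kimura two-parameter model, d = −½ ln(1 − 2P − Q) − ¼ ln(1 − 2Q).
1 − 2P − Q = 0.90522, giving −½ ln(0.90522) = 0.049789.
1 − 2Q = 0.971612, giving −¼ ln(0.971612) = 0.007200.
d = 0.049789 + 0.007200 = 0.056989.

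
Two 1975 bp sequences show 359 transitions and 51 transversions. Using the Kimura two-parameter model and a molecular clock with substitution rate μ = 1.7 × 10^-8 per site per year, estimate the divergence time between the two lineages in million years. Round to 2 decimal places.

7.64

P = 359/1975 ≈ 0.181772 and Q = 51/1975 ≈ 0.025823.
Under the Kimura two-parameter model, d = −½ ln(1 − 2P − Q) − ¼ ln(1 − 2Q).
1 − 2P − Q = 0.610633, giving −½ ln(0.610633) = 0.246630.
1 − 2Q = 0.948354, giving −¼ ln(0.948354) = 0.013257.
d = 0.246630 + 0.013257 = 0.259887.
Under a molecular clock d = 2μt, so t = d/(2μ) = 0.259887 / (2 × 1.7 × 10^-8) = 7.64 million years.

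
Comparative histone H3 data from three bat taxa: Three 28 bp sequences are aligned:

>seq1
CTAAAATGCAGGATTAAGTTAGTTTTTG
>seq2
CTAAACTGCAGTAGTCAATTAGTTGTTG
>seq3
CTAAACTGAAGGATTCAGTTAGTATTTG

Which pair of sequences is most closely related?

seq1–seq2: 6/28 differ, p = 0.214, d = 0.252.
seq1–seq3: 4/28 differ, p = 0.143, d = 0.158.
seq2–seq3: 6/28 differ, p = 0.214, d = 0.252.
The smallest distance is between seq1 and seq3.

seq1 and seq3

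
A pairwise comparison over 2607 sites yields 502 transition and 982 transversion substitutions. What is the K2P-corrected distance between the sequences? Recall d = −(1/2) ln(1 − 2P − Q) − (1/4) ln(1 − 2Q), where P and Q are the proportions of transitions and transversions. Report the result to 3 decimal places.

P = 502/2607 ≈ 0.192558 and Q = 982/2607 ≈ 0.376678.
Under the Kimura two-parameter model, d = −½ ln(1 − 2P − Q) − ¼ ln(1 − 2Q).
1 − 2P − Q = 0.238206, giving −½ ln(0.238206) = 0.717310.
1 − 2Q = 0.246644, giving −¼ ln(0.246644) = 0.349952.
d = 0.717310 + 0.349952 = 1.067262.

1.067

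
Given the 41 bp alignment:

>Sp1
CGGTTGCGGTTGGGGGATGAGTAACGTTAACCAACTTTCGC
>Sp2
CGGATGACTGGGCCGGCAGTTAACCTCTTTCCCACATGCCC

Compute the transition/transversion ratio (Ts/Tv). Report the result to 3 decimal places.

0.048

Transitions are A↔G and C↔T; transversions are all other mismatches.
Transitions: 1. Transversions: 21.
R = 1/21 = 0.047619… ≈ 0.048 (to 3 d.p.).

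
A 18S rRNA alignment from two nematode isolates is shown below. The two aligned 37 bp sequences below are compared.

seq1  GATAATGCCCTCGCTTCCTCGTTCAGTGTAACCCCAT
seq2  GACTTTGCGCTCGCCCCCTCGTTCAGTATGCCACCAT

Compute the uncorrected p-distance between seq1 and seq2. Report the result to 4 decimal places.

0.2703

The sequences differ at 10 of 37 positions (sites 3, 4, 5, 9, 15, 16, 28, 30, 31, 33).
p = 10/37 = 0.270270… ≈ 0.2703 (to 4 d.p.).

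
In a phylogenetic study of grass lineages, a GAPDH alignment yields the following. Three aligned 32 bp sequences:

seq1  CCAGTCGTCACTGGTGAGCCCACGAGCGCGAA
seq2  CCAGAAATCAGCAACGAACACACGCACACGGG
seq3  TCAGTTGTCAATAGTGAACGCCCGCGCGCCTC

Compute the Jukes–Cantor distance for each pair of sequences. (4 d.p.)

d(seq1,seq2) = 0.7356, d(seq1,seq3) = 0.4598, d(seq2,seq3) = 0.7356

seq1–seq2: 15/32 sites differ → p = 0.46875, d = −0.75 ln(1 − 0.625) = 0.735622 ≈ 0.7356.
seq1–seq3: 11/32 sites differ → p = 0.34375, d = −0.75 ln(1 − 0.458333) = 0.459828 ≈ 0.4598.
seq2–seq3: 15/32 sites differ → p = 0.46875, d = −0.75 ln(1 − 0.625) = 0.735622 ≈ 0.7356.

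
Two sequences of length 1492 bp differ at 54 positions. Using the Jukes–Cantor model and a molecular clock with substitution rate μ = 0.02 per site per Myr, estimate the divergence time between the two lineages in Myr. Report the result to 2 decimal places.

p = 54/1492 ≈ 0.036193.
d = −(3/4) ln(1 − 4p/3) = −0.75 ln(1 − 0.048257) = −0.75 ln(0.951743)
  = −0.75 × (-0.049460) = 0.037095 substitutions/site.
Under a molecular clock d = 2μt, so t = d/(2μ) = 0.037095 / (2 × 0.02) = 0.93 Myr.

0.93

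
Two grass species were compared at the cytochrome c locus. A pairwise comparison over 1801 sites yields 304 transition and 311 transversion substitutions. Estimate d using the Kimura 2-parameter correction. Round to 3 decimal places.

P = 304/1801 ≈ 0.168795 and Q = 311/1801 ≈ 0.172682.
Under the Kimura two-parameter model, d = −½ ln(1 − 2P − Q) − ¼ ln(1 − 2Q).
1 − 2P − Q = 0.489728, giving −½ ln(0.489728) = 0.356953.
1 − 2Q = 0.654636, giving −¼ ln(0.654636) = 0.105919.
d = 0.356953 + 0.105919 = 0.462872.

0.463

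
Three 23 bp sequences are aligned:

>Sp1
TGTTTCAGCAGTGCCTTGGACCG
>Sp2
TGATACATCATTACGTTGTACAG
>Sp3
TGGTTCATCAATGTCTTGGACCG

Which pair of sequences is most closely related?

Sp1 and Sp3

Sp1–Sp2: 8/23 differ, p = 0.348, d = 0.467.
Sp1–Sp3: 4/23 differ, p = 0.174, d = 0.198.
Sp2–Sp3: 8/23 differ, p = 0.348, d = 0.467.
The smallest distance is between Sp1 and Sp3.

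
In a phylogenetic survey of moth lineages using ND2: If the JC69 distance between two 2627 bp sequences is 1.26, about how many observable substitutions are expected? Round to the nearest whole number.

Invert JC69: p = (3/4)(1 − e^(−4d/3)) = 0.75 × (1 − e^(-1.68)) = 0.75 × (1 − 0.186374) = 0.610220.
Expected differing sites = pL ≈ 0.610220 × 2627 = 1603.04794 ≈ 1603.

1603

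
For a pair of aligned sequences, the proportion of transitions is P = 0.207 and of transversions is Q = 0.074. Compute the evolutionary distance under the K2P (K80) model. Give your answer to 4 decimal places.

Under the Kimura two-parameter model, d = −½ ln(1 − 2P − Q) − ¼ ln(1 − 2Q).
1 − 2P − Q = 0.512, giving −½ ln(0.512) = 0.334715.
1 − 2Q = 0.852, giving −¼ ln(0.852) = 0.040042.
d = 0.334715 + 0.040042 = 0.374757.

0.3748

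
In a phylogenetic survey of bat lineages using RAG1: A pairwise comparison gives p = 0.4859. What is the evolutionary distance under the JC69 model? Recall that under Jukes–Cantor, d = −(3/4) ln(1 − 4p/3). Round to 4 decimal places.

0.7828

d = −(3/4) ln(1 − 4p/3) = −0.75 ln(1 − 0.647867) = −0.75 ln(0.352133)
  = −0.75 × (-1.043746) = 0.782810 substitutions/site.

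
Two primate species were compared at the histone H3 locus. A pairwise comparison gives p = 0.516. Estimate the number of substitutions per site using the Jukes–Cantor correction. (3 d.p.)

0.874

d = −(3/4) ln(1 − 4p/3) = −0.75 ln(1 − 0.688) = −0.75 ln(0.312)
  = −0.75 × (-1.164752) = 0.873564 substitutions/site.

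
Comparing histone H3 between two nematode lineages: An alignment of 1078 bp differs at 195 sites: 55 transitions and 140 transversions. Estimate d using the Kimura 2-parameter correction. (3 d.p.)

0.207

P = 55/1078 ≈ 0.05102 and Q = 140/1078 ≈ 0.12987.
Under the Kimura two-parameter model, d = −½ ln(1 − 2P − Q) − ¼ ln(1 − 2Q).
1 − 2P − Q = 0.76809, giving −½ ln(0.76809) = 0.131924.
1 − 2Q = 0.74026, giving −¼ ln(0.74026) = 0.075188.
d = 0.131924 + 0.075188 = 0.207112.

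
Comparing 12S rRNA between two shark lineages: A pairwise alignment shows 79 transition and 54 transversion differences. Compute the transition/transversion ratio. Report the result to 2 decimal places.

1.46

R = 79/54 = 1.462962… ≈ 1.46 (to 2 d.p.).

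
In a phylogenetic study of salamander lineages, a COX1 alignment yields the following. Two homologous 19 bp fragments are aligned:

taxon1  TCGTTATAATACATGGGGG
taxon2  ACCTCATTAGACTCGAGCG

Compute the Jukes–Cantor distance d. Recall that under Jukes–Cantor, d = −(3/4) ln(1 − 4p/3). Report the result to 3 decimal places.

0.749

The sequences differ at 9 of 19 sites (1, 3, 5, 8, 10, 13, 14, 16, 18), so p = 9/19 ≈ 0.473684.
d = −(3/4) ln(1 − 4p/3) = −0.75 ln(1 − 0.631579) = −0.75 ln(0.368421)
  = −0.75 × (-0.998529) = 0.748897 substitutions/site.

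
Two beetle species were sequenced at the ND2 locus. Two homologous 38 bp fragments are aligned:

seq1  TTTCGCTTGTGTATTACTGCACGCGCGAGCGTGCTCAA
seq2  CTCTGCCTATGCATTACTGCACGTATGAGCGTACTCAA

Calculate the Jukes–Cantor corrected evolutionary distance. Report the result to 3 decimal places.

The sequences differ at 10 of 38 sites (1, 3, 4, 7, 9, 12, 24, 25, 26, 33), so p = 10/38 ≈ 0.263158.
d = −(3/4) ln(1 − 4p/3) = −0.75 ln(1 − 0.350877) = −0.75 ln(0.649123)
  = −0.75 × (-0.432133) = 0.324100 substitutions/site.

0.324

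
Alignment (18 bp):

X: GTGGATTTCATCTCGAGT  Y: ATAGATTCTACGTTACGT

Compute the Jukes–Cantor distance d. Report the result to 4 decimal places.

The sequences differ at 9 of 18 sites (1, 3, 8, 9, 11, 12, 14, 15, 16), so p = 9/18 = 0.5.
d = −(3/4) ln(1 − 4p/3) = −0.75 ln(1 − 0.666667) = −0.75 ln(0.333333)
  = −0.75 × (-1.098613) = 0.823960 substitutions/site.

0.8240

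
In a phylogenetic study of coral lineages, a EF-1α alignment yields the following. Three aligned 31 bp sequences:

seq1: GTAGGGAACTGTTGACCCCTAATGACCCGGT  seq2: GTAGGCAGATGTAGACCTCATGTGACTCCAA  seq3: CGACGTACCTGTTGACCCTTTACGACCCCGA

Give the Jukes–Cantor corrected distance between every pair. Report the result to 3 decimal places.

d(seq1,seq2) = 0.544, d(seq1,seq3) = 0.422, d(seq2,seq3) = 0.691

seq1–seq2: 12/31 sites differ → p ≈ 0.387097, d = −0.75 ln(1 − 0.516129) = 0.544453 ≈ 0.544.
seq1–seq3: 10/31 sites differ → p ≈ 0.322581, d = −0.75 ln(1 − 0.430108) = 0.421731 ≈ 0.422.
seq2–seq3: 14/31 sites differ → p ≈ 0.451613, d = −0.75 ln(1 − 0.602151) = 0.691262 ≈ 0.691.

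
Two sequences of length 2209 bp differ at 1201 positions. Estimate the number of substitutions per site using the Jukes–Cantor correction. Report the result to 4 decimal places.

p = 1201/2209 ≈ 0.543685.
d = −(3/4) ln(1 − 4p/3) = −0.75 ln(1 − 0.724913) = −0.75 ln(0.275087)
  = −0.75 × (-1.290668) = 0.968001 substitutions/site.

0.9680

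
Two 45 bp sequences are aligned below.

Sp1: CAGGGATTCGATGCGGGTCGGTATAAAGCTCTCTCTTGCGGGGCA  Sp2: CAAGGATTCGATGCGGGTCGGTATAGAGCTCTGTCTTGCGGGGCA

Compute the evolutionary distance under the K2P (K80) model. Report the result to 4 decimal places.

0.0703

Of 45 sites, 2 differences are transitions and 1 are transversions, so P = 2/45 ≈ 0.044444 and Q = 1/45 ≈ 0.022222.
Under the Kimura two-parameter model, d = −½ ln(1 − 2P − Q) − ¼ ln(1 − 2Q).
1 − 2P − Q = 0.88889, giving −½ ln(0.88889) = 0.058891.
1 − 2Q = 0.955556, giving −¼ ln(0.955556) = 0.011365.
d = 0.058891 + 0.011365 = 0.070256.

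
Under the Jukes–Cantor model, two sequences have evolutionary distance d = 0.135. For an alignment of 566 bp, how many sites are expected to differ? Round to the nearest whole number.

Invert JC69: p = (3/4)(1 − e^(−4d/3)) = 0.75 × (1 − e^(-0.18)) = 0.75 × (1 − 0.835270) = 0.123548.
Expected differing sites = pL ≈ 0.123548 × 566 = 69.928168 ≈ 70.

70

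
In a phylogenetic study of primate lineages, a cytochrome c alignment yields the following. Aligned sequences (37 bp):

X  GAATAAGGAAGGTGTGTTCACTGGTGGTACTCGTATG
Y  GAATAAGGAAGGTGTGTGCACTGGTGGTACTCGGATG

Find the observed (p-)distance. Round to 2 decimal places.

The sequences differ at 2 of 37 positions (sites 18, 34).
p = 2/37 = 0.054054… ≈ 0.05 (to 2 d.p.).

0.05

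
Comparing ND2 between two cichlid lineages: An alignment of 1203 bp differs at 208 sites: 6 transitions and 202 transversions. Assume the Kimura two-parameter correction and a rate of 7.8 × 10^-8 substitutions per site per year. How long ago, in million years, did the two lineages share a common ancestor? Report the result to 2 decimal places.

1.28

P = 6/1203 ≈ 0.004988 and Q = 202/1203 ≈ 0.167914.
Under the Kimura two-parameter model, d = −½ ln(1 − 2P − Q) − ¼ ln(1 − 2Q).
1 − 2P − Q = 0.82211, giving −½ ln(0.82211) = 0.097941.
1 − 2Q = 0.664172, giving −¼ ln(0.664172) = 0.102304.
d = 0.097941 + 0.102304 = 0.200245.
Under a molecular clock d = 2μt, so t = d/(2μ) = 0.200245 / (2 × 7.8 × 10^-8) = 1.28 million years.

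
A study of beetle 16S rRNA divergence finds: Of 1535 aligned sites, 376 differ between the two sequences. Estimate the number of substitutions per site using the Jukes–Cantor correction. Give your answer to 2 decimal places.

0.30

p = 376/1535 ≈ 0.244951.
d = −(3/4) ln(1 − 4p/3) = −0.75 ln(1 − 0.326601) = −0.75 ln(0.673399)
  = −0.75 × (-0.395417) = 0.296563 substitutions/site.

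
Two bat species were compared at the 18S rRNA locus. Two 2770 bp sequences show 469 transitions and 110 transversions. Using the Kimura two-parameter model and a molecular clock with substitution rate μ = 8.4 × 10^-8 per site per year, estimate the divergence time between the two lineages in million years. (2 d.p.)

1.54

P = 469/2770 ≈ 0.169314 and Q = 110/2770 ≈ 0.039711.
Under the Kimura two-parameter model, d = −½ ln(1 − 2P − Q) − ¼ ln(1 − 2Q).
1 − 2P − Q = 0.621661, giving −½ ln(0.621661) = 0.237680.
1 − 2Q = 0.920578, giving −¼ ln(0.920578) = 0.020688.
d = 0.237680 + 0.020688 = 0.258368.
Under a molecular clock d = 2μt, so t = d/(2μ) = 0.258368 / (2 × 8.4 × 10^-8) = 1.54 million years.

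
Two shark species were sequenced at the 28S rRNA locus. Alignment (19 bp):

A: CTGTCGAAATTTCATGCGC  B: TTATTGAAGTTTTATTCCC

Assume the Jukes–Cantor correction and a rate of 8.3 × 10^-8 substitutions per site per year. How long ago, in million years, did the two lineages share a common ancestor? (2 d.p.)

The sequences differ at 7 of 19 sites (1, 3, 5, 9, 13, 16, 18), so p = 7/19 ≈ 0.368421.
d = −(3/4) ln(1 − 4p/3) = −0.75 ln(1 − 0.491228) = −0.75 ln(0.508772)
  = −0.75 × (-0.675755) = 0.506816 substitutions/site.
Under a molecular clock d = 2μt, so t = d/(2μ) = 0.506816 / (2 × 8.3 × 10^-8) = 3.05 million years.

3.05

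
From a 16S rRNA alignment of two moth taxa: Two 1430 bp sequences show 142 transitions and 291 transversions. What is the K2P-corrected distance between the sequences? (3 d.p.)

P = 142/1430 ≈ 0.099301 and Q = 291/1430 ≈ 0.203497.
Under the Kimura two-parameter model, d = −½ ln(1 − 2P − Q) − ¼ ln(1 − 2Q).
1 − 2P − Q = 0.597901, giving −½ ln(0.597901) = 0.257165.
1 − 2Q = 0.593006, giving −¼ ln(0.593006) = 0.130638.
d = 0.257165 + 0.130638 = 0.387803.

0.388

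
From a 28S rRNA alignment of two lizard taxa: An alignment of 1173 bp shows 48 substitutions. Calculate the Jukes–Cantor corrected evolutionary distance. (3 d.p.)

p = 48/1173 ≈ 0.040921.
d = −(3/4) ln(1 − 4p/3) = −0.75 ln(1 − 0.054561) = −0.75 ln(0.945439)
  = −0.75 × (-0.056106) = 0.042080 substitutions/site.

0.042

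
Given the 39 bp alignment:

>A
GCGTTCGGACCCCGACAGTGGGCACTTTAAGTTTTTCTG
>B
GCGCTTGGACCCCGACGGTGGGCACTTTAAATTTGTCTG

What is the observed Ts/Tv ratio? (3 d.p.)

4.000

Transitions are A↔G and C↔T; transversions are all other mismatches.
Transitions: 4. Transversions: 1.
R = 4/1 = 4.000.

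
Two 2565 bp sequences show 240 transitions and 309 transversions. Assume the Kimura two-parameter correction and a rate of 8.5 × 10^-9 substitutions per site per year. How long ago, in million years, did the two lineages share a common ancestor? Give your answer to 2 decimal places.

14.87

P = 240/2565 ≈ 0.093567 and Q = 309/2565 ≈ 0.120468.
Under the Kimura two-parameter model, d = −½ ln(1 − 2P − Q) − ¼ ln(1 − 2Q).
1 − 2P − Q = 0.692398, giving −½ ln(0.692398) = 0.183797.
1 − 2Q = 0.759064, giving −¼ ln(0.759064) = 0.068917.
d = 0.183797 + 0.068917 = 0.252714.
Under a molecular clock d = 2μt, so t = d/(2μ) = 0.252714 / (2 × 8.5 × 10^-9) = 14.87 million years.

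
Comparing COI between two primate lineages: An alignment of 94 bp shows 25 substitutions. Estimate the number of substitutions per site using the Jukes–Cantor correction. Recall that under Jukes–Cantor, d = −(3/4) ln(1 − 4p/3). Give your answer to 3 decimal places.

p = 25/94 ≈ 0.265957.
d = −(3/4) ln(1 − 4p/3) = −0.75 ln(1 − 0.354609) = −0.75 ln(0.645391)
  = −0.75 × (-0.437899) = 0.328424 substitutions/site.

0.328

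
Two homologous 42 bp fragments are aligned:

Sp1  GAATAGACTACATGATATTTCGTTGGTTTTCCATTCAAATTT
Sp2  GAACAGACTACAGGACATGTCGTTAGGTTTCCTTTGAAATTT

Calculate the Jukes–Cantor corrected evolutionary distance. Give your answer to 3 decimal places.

0.220

The sequences differ at 8 of 42 sites (4, 13, 16, 19, 25, 27, 33, 36), so p = 8/42 ≈ 0.190476.
d = −(3/4) ln(1 − 4p/3) = −0.75 ln(1 − 0.253968) = −0.75 ln(0.746032)
  = −0.75 × (-0.292987) = 0.219740 substitutions/site.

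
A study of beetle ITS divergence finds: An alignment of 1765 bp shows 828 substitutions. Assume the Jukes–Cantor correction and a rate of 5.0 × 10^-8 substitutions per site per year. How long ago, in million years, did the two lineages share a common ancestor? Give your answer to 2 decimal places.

p = 828/1765 ≈ 0.469122.
d = −(3/4) ln(1 − 4p/3) = −0.75 ln(1 − 0.625496) = −0.75 ln(0.374504)
  = −0.75 × (-0.982153) = 0.736615 substitutions/site.
Under a molecular clock d = 2μt, so t = d/(2μ) = 0.736615 / (2 × 5.0 × 10^-8) = 7.37 million years.

7.37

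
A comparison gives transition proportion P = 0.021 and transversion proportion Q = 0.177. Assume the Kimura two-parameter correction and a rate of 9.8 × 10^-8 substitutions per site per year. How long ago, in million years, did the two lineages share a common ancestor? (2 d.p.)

Under the Kimura two-parameter model, d = −½ ln(1 − 2P − Q) − ¼ ln(1 − 2Q).
1 − 2P − Q = 0.781, giving −½ ln(0.781) = 0.123590.
1 − 2Q = 0.646, giving −¼ ln(0.646) = 0.109239.
d = 0.123590 + 0.109239 = 0.232829.
Under a molecular clock d = 2μt, so t = d/(2μ) = 0.232829 / (2 × 9.8 × 10^-8) = 1.19 million years.

1.19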